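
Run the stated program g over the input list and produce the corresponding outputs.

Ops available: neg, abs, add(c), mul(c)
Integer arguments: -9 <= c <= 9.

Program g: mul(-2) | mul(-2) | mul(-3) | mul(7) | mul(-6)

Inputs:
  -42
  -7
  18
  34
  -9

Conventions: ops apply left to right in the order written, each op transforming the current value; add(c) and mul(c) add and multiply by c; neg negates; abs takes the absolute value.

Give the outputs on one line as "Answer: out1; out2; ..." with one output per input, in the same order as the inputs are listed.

Execution, op by op:
  -42 -> 84 -> -168 -> 504 -> 3528 -> -21168
  -7 -> 14 -> -28 -> 84 -> 588 -> -3528
  18 -> -36 -> 72 -> -216 -> -1512 -> 9072
  34 -> -68 -> 136 -> -408 -> -2856 -> 17136
  -9 -> 18 -> -36 -> 108 -> 756 -> -4536

-21168; -3528; 9072; 17136; -4536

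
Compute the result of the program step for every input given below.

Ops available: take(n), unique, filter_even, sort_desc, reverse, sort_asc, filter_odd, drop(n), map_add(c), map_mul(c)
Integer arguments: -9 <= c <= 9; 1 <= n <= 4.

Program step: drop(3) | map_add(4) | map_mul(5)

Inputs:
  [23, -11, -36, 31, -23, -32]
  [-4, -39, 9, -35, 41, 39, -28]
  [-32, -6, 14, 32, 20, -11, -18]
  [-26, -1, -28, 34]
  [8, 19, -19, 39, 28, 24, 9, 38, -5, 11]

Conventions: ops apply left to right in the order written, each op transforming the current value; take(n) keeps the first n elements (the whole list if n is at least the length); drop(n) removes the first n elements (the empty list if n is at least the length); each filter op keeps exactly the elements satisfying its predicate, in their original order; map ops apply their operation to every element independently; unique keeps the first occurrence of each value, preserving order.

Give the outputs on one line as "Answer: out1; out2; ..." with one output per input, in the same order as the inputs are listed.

[175, -95, -140]; [-155, 225, 215, -120]; [180, 120, -35, -70]; [190]; [215, 160, 140, 65, 210, -5, 75]

Execution, op by op:
  [23, -11, -36, 31, -23, -32] -> [31, -23, -32] -> [35, -19, -28] -> [175, -95, -140]
  [-4, -39, 9, -35, 41, 39, -28] -> [-35, 41, 39, -28] -> [-31, 45, 43, -24] -> [-155, 225, 215, -120]
  [-32, -6, 14, 32, 20, -11, -18] -> [32, 20, -11, -18] -> [36, 24, -7, -14] -> [180, 120, -35, -70]
  [-26, -1, -28, 34] -> [34] -> [38] -> [190]
  [8, 19, -19, 39, 28, 24, 9, 38, -5, 11] -> [39, 28, 24, 9, 38, -5, 11] -> [43, 32, 28, 13, 42, -1, 15] -> [215, 160, 140, 65, 210, -5, 75]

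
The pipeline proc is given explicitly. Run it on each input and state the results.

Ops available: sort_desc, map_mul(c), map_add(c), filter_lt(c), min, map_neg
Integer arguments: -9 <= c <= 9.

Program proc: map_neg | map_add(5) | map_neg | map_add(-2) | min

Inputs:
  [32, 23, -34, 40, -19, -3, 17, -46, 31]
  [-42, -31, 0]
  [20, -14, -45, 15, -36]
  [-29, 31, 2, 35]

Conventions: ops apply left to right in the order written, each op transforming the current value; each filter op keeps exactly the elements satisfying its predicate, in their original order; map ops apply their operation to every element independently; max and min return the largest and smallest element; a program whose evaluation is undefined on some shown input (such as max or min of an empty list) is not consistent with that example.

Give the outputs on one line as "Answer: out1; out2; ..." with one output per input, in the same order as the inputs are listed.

Execution, op by op:
  [32, 23, -34, 40, -19, -3, 17, -46, 31] -> [-32, -23, 34, -40, 19, 3, -17, 46, -31] -> [-27, -18, 39, -35, 24, 8, -12, 51, -26] -> [27, 18, -39, 35, -24, -8, 12, -51, 26] -> [25, 16, -41, 33, -26, -10, 10, -53, 24] -> -53
  [-42, -31, 0] -> [42, 31, 0] -> [47, 36, 5] -> [-47, -36, -5] -> [-49, -38, -7] -> -49
  [20, -14, -45, 15, -36] -> [-20, 14, 45, -15, 36] -> [-15, 19, 50, -10, 41] -> [15, -19, -50, 10, -41] -> [13, -21, -52, 8, -43] -> -52
  [-29, 31, 2, 35] -> [29, -31, -2, -35] -> [34, -26, 3, -30] -> [-34, 26, -3, 30] -> [-36, 24, -5, 28] -> -36

-53; -49; -52; -36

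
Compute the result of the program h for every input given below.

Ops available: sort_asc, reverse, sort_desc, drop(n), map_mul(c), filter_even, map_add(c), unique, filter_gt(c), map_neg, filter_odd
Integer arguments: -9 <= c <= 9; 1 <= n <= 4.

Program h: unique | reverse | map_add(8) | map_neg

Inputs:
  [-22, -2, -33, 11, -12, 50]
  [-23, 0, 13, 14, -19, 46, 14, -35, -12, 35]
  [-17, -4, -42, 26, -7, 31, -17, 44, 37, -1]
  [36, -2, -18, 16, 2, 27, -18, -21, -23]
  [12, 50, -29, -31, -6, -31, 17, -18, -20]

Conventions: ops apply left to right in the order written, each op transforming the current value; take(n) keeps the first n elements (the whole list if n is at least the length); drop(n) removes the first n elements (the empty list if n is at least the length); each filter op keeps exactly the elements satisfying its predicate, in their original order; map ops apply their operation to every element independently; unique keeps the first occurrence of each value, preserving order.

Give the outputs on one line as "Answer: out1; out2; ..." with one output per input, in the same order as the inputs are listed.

[-58, 4, -19, 25, -6, 14]; [-43, 4, 27, -54, 11, -22, -21, -8, 15]; [-7, -45, -52, -39, -1, -34, 34, -4, 9]; [15, 13, -35, -10, -24, 10, -6, -44]; [12, 10, -25, -2, 23, 21, -58, -20]

Execution, op by op:
  [-22, -2, -33, 11, -12, 50] -> [-22, -2, -33, 11, -12, 50] -> [50, -12, 11, -33, -2, -22] -> [58, -4, 19, -25, 6, -14] -> [-58, 4, -19, 25, -6, 14]
  [-23, 0, 13, 14, -19, 46, 14, -35, -12, 35] -> [-23, 0, 13, 14, -19, 46, -35, -12, 35] -> [35, -12, -35, 46, -19, 14, 13, 0, -23] -> [43, -4, -27, 54, -11, 22, 21, 8, -15] -> [-43, 4, 27, -54, 11, -22, -21, -8, 15]
  [-17, -4, -42, 26, -7, 31, -17, 44, 37, -1] -> [-17, -4, -42, 26, -7, 31, 44, 37, -1] -> [-1, 37, 44, 31, -7, 26, -42, -4, -17] -> [7, 45, 52, 39, 1, 34, -34, 4, -9] -> [-7, -45, -52, -39, -1, -34, 34, -4, 9]
  [36, -2, -18, 16, 2, 27, -18, -21, -23] -> [36, -2, -18, 16, 2, 27, -21, -23] -> [-23, -21, 27, 2, 16, -18, -2, 36] -> [-15, -13, 35, 10, 24, -10, 6, 44] -> [15, 13, -35, -10, -24, 10, -6, -44]
  [12, 50, -29, -31, -6, -31, 17, -18, -20] -> [12, 50, -29, -31, -6, 17, -18, -20] -> [-20, -18, 17, -6, -31, -29, 50, 12] -> [-12, -10, 25, 2, -23, -21, 58, 20] -> [12, 10, -25, -2, 23, 21, -58, -20]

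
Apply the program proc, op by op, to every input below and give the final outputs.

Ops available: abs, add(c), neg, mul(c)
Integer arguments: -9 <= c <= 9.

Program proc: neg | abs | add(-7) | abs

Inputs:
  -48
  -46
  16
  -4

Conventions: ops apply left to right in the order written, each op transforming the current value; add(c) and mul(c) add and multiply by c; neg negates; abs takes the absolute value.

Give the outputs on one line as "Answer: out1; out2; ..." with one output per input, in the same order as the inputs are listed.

Execution, op by op:
  -48 -> 48 -> 48 -> 41 -> 41
  -46 -> 46 -> 46 -> 39 -> 39
  16 -> -16 -> 16 -> 9 -> 9
  -4 -> 4 -> 4 -> -3 -> 3

41; 39; 9; 3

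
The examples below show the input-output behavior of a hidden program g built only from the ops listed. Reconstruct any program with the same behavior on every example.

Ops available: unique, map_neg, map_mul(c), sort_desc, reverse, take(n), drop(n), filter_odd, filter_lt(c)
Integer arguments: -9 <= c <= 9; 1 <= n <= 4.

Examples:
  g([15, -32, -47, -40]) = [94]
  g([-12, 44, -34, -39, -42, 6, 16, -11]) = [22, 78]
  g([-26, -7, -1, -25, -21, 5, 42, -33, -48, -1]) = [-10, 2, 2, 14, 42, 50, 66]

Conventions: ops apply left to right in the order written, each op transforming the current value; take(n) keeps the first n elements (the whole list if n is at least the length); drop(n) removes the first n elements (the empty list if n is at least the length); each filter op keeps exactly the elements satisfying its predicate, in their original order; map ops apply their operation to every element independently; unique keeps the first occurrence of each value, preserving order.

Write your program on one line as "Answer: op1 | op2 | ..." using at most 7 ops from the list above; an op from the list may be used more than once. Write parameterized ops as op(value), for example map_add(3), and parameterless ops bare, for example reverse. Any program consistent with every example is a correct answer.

filter_lt(8) | filter_odd | reverse | sort_desc | map_neg | map_mul(2)

Check, running the answer program on each example:
  [15, -32, -47, -40] -> [-32, -47, -40] -> [-47] -> [-47] -> [-47] -> [47] -> [94]
  [-12, 44, -34, -39, -42, 6, 16, -11] -> [-12, -34, -39, -42, 6, -11] -> [-39, -11] -> [-11, -39] -> [-11, -39] -> [11, 39] -> [22, 78]
  [-26, -7, -1, -25, -21, 5, 42, -33, -48, -1] -> [-26, -7, -1, -25, -21, 5, -33, -48, -1] -> [-7, -1, -25, -21, 5, -33, -1] -> [-1, -33, 5, -21, -25, -1, -7] -> [5, -1, -1, -7, -21, -25, -33] -> [-5, 1, 1, 7, 21, 25, 33] -> [-10, 2, 2, 14, 42, 50, 66]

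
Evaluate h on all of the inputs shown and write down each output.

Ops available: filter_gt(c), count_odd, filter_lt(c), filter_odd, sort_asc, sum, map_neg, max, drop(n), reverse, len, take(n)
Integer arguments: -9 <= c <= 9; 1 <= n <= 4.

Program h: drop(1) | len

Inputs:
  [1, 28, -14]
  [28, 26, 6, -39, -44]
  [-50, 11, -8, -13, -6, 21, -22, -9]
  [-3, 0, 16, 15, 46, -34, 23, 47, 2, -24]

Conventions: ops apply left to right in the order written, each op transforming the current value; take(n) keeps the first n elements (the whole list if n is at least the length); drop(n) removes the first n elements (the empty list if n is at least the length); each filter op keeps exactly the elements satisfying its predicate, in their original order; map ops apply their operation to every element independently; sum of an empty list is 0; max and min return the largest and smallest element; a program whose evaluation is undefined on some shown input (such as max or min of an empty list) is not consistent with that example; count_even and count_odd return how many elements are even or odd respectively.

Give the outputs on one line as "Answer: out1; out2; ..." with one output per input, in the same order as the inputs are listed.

2; 4; 7; 9

Execution, op by op:
  [1, 28, -14] -> [28, -14] -> 2
  [28, 26, 6, -39, -44] -> [26, 6, -39, -44] -> 4
  [-50, 11, -8, -13, -6, 21, -22, -9] -> [11, -8, -13, -6, 21, -22, -9] -> 7
  [-3, 0, 16, 15, 46, -34, 23, 47, 2, -24] -> [0, 16, 15, 46, -34, 23, 47, 2, -24] -> 9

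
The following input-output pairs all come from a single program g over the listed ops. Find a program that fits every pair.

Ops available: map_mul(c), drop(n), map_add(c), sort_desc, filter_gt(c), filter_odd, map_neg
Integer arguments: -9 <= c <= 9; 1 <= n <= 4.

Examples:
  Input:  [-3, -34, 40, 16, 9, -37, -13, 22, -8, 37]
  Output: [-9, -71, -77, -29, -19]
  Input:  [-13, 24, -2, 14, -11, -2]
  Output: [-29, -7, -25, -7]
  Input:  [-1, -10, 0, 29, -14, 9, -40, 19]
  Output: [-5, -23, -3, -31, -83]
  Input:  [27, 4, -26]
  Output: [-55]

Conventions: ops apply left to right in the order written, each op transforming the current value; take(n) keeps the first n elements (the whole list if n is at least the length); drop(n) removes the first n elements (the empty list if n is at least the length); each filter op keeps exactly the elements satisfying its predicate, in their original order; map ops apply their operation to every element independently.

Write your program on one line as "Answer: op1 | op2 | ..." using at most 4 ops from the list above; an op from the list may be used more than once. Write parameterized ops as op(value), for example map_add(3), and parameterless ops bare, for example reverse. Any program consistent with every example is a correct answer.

map_mul(-2) | filter_gt(-2) | map_add(3) | map_neg

Check, running the answer program on each example:
  [-3, -34, 40, 16, 9, -37, -13, 22, -8, 37] -> [6, 68, -80, -32, -18, 74, 26, -44, 16, -74] -> [6, 68, 74, 26, 16] -> [9, 71, 77, 29, 19] -> [-9, -71, -77, -29, -19]
  [-13, 24, -2, 14, -11, -2] -> [26, -48, 4, -28, 22, 4] -> [26, 4, 22, 4] -> [29, 7, 25, 7] -> [-29, -7, -25, -7]
  [-1, -10, 0, 29, -14, 9, -40, 19] -> [2, 20, 0, -58, 28, -18, 80, -38] -> [2, 20, 0, 28, 80] -> [5, 23, 3, 31, 83] -> [-5, -23, -3, -31, -83]
  [27, 4, -26] -> [-54, -8, 52] -> [52] -> [55] -> [-55]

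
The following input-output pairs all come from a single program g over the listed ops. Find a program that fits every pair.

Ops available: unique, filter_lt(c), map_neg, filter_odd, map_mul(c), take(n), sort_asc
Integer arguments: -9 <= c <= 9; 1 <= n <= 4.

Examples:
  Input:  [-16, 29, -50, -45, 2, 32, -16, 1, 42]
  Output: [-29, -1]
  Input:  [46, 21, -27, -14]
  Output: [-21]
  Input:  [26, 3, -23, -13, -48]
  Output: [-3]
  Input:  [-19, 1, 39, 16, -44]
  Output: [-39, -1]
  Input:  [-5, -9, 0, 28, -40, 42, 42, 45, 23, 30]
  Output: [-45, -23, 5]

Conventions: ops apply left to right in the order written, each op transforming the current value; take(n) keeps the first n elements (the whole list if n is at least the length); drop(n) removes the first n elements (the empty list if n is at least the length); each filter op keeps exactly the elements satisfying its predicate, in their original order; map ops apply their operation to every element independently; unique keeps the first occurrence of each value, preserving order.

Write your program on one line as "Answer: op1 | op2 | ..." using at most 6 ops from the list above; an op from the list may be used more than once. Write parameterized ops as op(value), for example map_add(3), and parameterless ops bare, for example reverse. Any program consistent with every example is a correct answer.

filter_odd | sort_asc | map_neg | sort_asc | filter_lt(6)

Check, running the answer program on each example:
  [-16, 29, -50, -45, 2, 32, -16, 1, 42] -> [29, -45, 1] -> [-45, 1, 29] -> [45, -1, -29] -> [-29, -1, 45] -> [-29, -1]
  [46, 21, -27, -14] -> [21, -27] -> [-27, 21] -> [27, -21] -> [-21, 27] -> [-21]
  [26, 3, -23, -13, -48] -> [3, -23, -13] -> [-23, -13, 3] -> [23, 13, -3] -> [-3, 13, 23] -> [-3]
  [-19, 1, 39, 16, -44] -> [-19, 1, 39] -> [-19, 1, 39] -> [19, -1, -39] -> [-39, -1, 19] -> [-39, -1]
  [-5, -9, 0, 28, -40, 42, 42, 45, 23, 30] -> [-5, -9, 45, 23] -> [-9, -5, 23, 45] -> [9, 5, -23, -45] -> [-45, -23, 5, 9] -> [-45, -23, 5]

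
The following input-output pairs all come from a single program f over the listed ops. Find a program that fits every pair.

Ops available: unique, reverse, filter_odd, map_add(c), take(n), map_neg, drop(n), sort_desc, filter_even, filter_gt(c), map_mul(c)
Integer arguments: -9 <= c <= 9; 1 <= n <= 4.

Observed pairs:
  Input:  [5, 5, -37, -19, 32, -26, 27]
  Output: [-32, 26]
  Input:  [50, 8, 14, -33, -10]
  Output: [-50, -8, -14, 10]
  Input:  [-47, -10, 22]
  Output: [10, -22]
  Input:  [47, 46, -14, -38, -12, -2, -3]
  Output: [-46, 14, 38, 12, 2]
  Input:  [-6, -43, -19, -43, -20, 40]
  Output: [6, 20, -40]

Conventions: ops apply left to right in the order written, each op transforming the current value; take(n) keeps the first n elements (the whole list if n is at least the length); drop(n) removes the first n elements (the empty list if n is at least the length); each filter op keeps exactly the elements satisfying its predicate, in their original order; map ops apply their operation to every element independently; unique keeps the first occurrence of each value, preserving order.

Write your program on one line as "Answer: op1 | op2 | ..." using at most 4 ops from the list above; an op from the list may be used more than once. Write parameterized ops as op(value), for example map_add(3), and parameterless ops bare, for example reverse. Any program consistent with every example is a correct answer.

unique | filter_even | map_neg

Check, running the answer program on each example:
  [5, 5, -37, -19, 32, -26, 27] -> [5, -37, -19, 32, -26, 27] -> [32, -26] -> [-32, 26]
  [50, 8, 14, -33, -10] -> [50, 8, 14, -33, -10] -> [50, 8, 14, -10] -> [-50, -8, -14, 10]
  [-47, -10, 22] -> [-47, -10, 22] -> [-10, 22] -> [10, -22]
  [47, 46, -14, -38, -12, -2, -3] -> [47, 46, -14, -38, -12, -2, -3] -> [46, -14, -38, -12, -2] -> [-46, 14, 38, 12, 2]
  [-6, -43, -19, -43, -20, 40] -> [-6, -43, -19, -20, 40] -> [-6, -20, 40] -> [6, 20, -40]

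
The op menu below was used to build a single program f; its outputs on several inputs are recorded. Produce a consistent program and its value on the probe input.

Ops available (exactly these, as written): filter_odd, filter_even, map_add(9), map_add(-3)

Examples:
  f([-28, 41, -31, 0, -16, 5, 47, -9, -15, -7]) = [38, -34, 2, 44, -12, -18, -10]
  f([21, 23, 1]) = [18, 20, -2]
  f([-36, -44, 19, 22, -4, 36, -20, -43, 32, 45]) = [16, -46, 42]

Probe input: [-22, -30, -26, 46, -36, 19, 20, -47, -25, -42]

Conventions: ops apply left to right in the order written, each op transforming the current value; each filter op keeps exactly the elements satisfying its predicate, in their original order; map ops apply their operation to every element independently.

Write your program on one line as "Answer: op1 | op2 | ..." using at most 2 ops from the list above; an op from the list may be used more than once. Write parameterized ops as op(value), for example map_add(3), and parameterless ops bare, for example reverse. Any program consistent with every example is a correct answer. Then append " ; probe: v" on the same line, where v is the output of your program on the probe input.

map_add(-3) | filter_even ; probe: [16, -50, -28]

Check, running the answer program on each example:
  [-28, 41, -31, 0, -16, 5, 47, -9, -15, -7] -> [-31, 38, -34, -3, -19, 2, 44, -12, -18, -10] -> [38, -34, 2, 44, -12, -18, -10]
  [21, 23, 1] -> [18, 20, -2] -> [18, 20, -2]
  [-36, -44, 19, 22, -4, 36, -20, -43, 32, 45] -> [-39, -47, 16, 19, -7, 33, -23, -46, 29, 42] -> [16, -46, 42]
  probe: [-22, -30, -26, 46, -36, 19, 20, -47, -25, -42] -> [-25, -33, -29, 43, -39, 16, 17, -50, -28, -45] -> [16, -50, -28]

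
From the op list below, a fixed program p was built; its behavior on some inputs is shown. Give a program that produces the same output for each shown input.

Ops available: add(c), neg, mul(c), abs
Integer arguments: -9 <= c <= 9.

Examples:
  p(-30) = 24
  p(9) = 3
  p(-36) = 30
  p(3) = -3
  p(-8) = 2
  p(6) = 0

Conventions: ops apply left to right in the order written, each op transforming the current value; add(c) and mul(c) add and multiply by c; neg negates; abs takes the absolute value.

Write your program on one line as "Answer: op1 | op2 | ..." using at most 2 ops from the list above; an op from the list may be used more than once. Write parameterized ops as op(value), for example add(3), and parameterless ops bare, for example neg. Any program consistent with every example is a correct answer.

abs | add(-6)

Check, running the answer program on each example:
  -30 -> 30 -> 24
  9 -> 9 -> 3
  -36 -> 36 -> 30
  3 -> 3 -> -3
  -8 -> 8 -> 2
  6 -> 6 -> 0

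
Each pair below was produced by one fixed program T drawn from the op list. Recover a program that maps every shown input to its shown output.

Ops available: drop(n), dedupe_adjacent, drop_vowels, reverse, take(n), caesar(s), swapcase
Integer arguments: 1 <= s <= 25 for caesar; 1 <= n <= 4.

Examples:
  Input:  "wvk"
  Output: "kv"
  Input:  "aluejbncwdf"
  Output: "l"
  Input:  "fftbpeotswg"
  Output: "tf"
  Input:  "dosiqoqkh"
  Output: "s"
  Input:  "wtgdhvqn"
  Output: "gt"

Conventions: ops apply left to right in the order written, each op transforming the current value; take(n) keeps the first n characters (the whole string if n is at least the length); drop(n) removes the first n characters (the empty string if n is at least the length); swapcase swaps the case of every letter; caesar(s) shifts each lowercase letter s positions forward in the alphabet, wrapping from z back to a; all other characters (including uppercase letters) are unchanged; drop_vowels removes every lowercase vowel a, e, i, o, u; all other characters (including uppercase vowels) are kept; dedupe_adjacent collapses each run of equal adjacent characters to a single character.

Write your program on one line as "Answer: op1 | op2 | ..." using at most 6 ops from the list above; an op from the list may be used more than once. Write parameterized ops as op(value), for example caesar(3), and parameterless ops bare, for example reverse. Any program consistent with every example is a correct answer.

take(3) | reverse | dedupe_adjacent | take(2) | drop_vowels

Check, running the answer program on each example:
  "wvk" -> "wvk" -> "kvw" -> "kvw" -> "kv" -> "kv"
  "aluejbncwdf" -> "alu" -> "ula" -> "ula" -> "ul" -> "l"
  "fftbpeotswg" -> "fft" -> "tff" -> "tf" -> "tf" -> "tf"
  "dosiqoqkh" -> "dos" -> "sod" -> "sod" -> "so" -> "s"
  "wtgdhvqn" -> "wtg" -> "gtw" -> "gtw" -> "gt" -> "gt"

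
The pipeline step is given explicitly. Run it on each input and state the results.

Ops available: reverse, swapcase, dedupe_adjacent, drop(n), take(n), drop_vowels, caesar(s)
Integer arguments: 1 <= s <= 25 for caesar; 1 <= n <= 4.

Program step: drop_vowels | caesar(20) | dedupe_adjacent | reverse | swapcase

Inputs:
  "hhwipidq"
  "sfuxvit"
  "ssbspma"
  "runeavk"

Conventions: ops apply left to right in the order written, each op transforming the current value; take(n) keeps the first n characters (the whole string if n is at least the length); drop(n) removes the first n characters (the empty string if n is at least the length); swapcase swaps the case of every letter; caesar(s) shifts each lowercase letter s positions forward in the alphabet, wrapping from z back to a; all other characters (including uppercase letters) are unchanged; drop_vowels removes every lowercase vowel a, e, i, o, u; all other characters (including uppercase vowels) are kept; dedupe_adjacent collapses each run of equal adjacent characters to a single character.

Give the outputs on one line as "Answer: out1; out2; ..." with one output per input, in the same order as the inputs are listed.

Execution, op by op:
  "hhwipidq" -> "hhwpdq" -> "bbqjxk" -> "bqjxk" -> "kxjqb" -> "KXJQB"
  "sfuxvit" -> "sfxvt" -> "mzrpn" -> "mzrpn" -> "nprzm" -> "NPRZM"
  "ssbspma" -> "ssbspm" -> "mmvmjg" -> "mvmjg" -> "gjmvm" -> "GJMVM"
  "runeavk" -> "rnvk" -> "lhpe" -> "lhpe" -> "ephl" -> "EPHL"

"KXJQB"; "NPRZM"; "GJMVM"; "EPHL"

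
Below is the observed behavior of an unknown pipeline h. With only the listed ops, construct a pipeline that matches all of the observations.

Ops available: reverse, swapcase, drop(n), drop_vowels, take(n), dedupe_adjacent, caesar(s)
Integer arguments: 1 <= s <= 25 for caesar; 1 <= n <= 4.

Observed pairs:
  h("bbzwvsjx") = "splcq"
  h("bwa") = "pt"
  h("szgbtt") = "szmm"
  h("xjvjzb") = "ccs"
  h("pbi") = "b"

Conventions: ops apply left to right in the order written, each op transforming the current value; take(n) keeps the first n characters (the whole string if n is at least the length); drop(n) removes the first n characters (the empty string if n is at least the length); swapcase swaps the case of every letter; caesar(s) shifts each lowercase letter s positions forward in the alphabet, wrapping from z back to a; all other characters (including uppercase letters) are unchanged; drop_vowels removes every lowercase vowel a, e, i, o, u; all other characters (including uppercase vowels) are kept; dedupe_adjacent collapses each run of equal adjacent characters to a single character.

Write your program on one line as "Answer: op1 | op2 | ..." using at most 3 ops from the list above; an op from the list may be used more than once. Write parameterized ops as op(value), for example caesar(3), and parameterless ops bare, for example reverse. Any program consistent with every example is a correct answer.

caesar(19) | drop(1) | drop_vowels

Check, running the answer program on each example:
  "bbzwvsjx" -> "uuspolcq" -> "uspolcq" -> "splcq"
  "bwa" -> "upt" -> "pt" -> "pt"
  "szgbtt" -> "lszumm" -> "szumm" -> "szmm"
  "xjvjzb" -> "qcocsu" -> "cocsu" -> "ccs"
  "pbi" -> "iub" -> "ub" -> "b"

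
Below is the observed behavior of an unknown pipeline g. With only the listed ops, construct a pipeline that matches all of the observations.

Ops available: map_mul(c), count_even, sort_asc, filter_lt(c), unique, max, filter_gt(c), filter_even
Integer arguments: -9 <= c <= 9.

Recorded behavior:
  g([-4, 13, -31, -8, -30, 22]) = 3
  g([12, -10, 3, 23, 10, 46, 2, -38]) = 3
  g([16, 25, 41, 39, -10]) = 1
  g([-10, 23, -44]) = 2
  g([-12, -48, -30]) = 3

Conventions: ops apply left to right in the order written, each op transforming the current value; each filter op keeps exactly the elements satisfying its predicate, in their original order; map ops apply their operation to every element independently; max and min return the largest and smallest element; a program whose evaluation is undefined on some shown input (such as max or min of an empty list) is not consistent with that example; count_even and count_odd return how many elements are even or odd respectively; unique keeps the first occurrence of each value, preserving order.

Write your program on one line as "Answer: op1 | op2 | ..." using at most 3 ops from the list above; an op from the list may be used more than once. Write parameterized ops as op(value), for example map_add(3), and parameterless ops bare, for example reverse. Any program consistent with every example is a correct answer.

filter_lt(6) | count_even

Check, running the answer program on each example:
  [-4, 13, -31, -8, -30, 22] -> [-4, -31, -8, -30] -> 3
  [12, -10, 3, 23, 10, 46, 2, -38] -> [-10, 3, 2, -38] -> 3
  [16, 25, 41, 39, -10] -> [-10] -> 1
  [-10, 23, -44] -> [-10, -44] -> 2
  [-12, -48, -30] -> [-12, -48, -30] -> 3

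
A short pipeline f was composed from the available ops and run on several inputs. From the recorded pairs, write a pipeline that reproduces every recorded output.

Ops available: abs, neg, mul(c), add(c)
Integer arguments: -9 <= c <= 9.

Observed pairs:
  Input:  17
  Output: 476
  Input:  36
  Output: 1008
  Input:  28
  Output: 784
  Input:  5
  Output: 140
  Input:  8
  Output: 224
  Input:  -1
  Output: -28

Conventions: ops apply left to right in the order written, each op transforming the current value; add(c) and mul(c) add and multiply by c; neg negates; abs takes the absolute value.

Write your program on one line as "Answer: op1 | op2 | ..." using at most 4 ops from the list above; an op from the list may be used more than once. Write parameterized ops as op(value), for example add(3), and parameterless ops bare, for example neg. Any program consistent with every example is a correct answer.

mul(-7) | mul(2) | mul(2) | neg

Check, running the answer program on each example:
  17 -> -119 -> -238 -> -476 -> 476
  36 -> -252 -> -504 -> -1008 -> 1008
  28 -> -196 -> -392 -> -784 -> 784
  5 -> -35 -> -70 -> -140 -> 140
  8 -> -56 -> -112 -> -224 -> 224
  -1 -> 7 -> 14 -> 28 -> -28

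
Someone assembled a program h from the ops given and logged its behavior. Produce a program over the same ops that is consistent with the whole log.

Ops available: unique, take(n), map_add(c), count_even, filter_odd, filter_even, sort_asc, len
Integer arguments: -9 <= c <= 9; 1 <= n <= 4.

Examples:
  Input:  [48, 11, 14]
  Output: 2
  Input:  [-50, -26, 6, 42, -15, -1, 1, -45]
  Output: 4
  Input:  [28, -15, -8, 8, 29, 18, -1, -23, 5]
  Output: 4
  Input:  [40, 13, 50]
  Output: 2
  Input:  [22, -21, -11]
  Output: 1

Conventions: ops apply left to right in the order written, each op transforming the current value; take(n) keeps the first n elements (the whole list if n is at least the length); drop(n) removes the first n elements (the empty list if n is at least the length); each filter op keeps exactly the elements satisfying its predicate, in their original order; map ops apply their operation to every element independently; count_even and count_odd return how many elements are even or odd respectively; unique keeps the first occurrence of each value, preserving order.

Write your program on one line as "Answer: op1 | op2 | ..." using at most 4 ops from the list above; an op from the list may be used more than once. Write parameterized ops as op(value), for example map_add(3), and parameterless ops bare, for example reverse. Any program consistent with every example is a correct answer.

filter_even | map_add(-4) | len

Check, running the answer program on each example:
  [48, 11, 14] -> [48, 14] -> [44, 10] -> 2
  [-50, -26, 6, 42, -15, -1, 1, -45] -> [-50, -26, 6, 42] -> [-54, -30, 2, 38] -> 4
  [28, -15, -8, 8, 29, 18, -1, -23, 5] -> [28, -8, 8, 18] -> [24, -12, 4, 14] -> 4
  [40, 13, 50] -> [40, 50] -> [36, 46] -> 2
  [22, -21, -11] -> [22] -> [18] -> 1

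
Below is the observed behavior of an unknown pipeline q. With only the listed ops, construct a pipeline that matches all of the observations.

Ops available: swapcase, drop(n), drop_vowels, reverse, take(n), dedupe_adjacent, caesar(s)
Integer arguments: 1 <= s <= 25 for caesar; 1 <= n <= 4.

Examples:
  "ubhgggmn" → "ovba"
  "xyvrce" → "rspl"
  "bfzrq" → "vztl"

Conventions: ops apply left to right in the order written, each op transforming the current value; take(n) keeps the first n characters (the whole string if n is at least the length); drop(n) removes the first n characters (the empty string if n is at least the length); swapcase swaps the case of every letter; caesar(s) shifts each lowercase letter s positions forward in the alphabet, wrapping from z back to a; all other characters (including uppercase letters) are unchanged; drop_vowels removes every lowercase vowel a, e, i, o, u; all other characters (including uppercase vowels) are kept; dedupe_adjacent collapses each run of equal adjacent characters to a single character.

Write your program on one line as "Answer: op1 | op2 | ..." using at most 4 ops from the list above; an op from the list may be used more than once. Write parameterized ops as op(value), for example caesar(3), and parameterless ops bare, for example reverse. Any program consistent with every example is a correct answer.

take(4) | caesar(19) | caesar(1)

Check, running the answer program on each example:
  "ubhgggmn" -> "ubhg" -> "nuaz" -> "ovba"
  "xyvrce" -> "xyvr" -> "qrok" -> "rspl"
  "bfzrq" -> "bfzr" -> "uysk" -> "vztl"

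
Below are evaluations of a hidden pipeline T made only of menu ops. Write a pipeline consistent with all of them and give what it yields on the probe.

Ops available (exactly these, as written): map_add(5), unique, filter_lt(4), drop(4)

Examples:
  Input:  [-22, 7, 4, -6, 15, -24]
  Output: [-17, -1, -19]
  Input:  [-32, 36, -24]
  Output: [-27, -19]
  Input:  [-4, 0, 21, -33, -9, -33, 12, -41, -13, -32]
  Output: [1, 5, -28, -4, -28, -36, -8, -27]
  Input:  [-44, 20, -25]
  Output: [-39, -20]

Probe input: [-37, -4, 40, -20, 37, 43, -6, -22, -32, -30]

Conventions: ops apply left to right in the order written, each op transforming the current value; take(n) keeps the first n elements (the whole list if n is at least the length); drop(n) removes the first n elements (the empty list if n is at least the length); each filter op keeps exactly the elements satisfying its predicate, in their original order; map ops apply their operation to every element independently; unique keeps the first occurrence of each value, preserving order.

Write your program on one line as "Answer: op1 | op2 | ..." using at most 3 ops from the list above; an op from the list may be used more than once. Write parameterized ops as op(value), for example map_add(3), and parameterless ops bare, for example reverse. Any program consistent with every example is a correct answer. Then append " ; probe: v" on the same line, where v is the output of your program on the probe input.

filter_lt(4) | map_add(5) ; probe: [-32, 1, -15, -1, -17, -27, -25]

Check, running the answer program on each example:
  [-22, 7, 4, -6, 15, -24] -> [-22, -6, -24] -> [-17, -1, -19]
  [-32, 36, -24] -> [-32, -24] -> [-27, -19]
  [-4, 0, 21, -33, -9, -33, 12, -41, -13, -32] -> [-4, 0, -33, -9, -33, -41, -13, -32] -> [1, 5, -28, -4, -28, -36, -8, -27]
  [-44, 20, -25] -> [-44, -25] -> [-39, -20]
  probe: [-37, -4, 40, -20, 37, 43, -6, -22, -32, -30] -> [-37, -4, -20, -6, -22, -32, -30] -> [-32, 1, -15, -1, -17, -27, -25]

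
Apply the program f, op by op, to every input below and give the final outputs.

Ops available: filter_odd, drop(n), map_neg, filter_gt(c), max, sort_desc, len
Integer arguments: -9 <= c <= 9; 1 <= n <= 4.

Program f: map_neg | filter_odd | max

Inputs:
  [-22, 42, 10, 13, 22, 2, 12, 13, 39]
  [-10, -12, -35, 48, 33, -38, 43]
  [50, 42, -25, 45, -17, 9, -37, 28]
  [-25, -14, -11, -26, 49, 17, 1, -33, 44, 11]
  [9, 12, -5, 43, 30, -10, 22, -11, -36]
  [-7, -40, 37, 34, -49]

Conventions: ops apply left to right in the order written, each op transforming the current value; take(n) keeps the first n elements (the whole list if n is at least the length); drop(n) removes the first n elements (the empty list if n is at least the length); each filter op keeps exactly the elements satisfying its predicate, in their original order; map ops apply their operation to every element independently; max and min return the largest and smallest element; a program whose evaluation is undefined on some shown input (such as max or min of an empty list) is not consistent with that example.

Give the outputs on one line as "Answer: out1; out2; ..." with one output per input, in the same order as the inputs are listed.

Execution, op by op:
  [-22, 42, 10, 13, 22, 2, 12, 13, 39] -> [22, -42, -10, -13, -22, -2, -12, -13, -39] -> [-13, -13, -39] -> -13
  [-10, -12, -35, 48, 33, -38, 43] -> [10, 12, 35, -48, -33, 38, -43] -> [35, -33, -43] -> 35
  [50, 42, -25, 45, -17, 9, -37, 28] -> [-50, -42, 25, -45, 17, -9, 37, -28] -> [25, -45, 17, -9, 37] -> 37
  [-25, -14, -11, -26, 49, 17, 1, -33, 44, 11] -> [25, 14, 11, 26, -49, -17, -1, 33, -44, -11] -> [25, 11, -49, -17, -1, 33, -11] -> 33
  [9, 12, -5, 43, 30, -10, 22, -11, -36] -> [-9, -12, 5, -43, -30, 10, -22, 11, 36] -> [-9, 5, -43, 11] -> 11
  [-7, -40, 37, 34, -49] -> [7, 40, -37, -34, 49] -> [7, -37, 49] -> 49

-13; 35; 37; 33; 11; 49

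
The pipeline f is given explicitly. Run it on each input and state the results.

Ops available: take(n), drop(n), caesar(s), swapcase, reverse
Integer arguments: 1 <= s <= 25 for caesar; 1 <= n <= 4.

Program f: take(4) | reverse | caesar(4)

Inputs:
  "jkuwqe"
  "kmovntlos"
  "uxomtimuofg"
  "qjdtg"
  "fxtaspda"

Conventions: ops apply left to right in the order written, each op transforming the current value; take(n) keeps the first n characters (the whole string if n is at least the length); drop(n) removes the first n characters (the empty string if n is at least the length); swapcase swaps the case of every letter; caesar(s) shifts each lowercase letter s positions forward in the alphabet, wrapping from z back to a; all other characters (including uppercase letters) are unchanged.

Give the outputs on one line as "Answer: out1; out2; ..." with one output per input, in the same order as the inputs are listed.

Execution, op by op:
  "jkuwqe" -> "jkuw" -> "wukj" -> "ayon"
  "kmovntlos" -> "kmov" -> "vomk" -> "zsqo"
  "uxomtimuofg" -> "uxom" -> "moxu" -> "qsby"
  "qjdtg" -> "qjdt" -> "tdjq" -> "xhnu"
  "fxtaspda" -> "fxta" -> "atxf" -> "exbj"

"ayon"; "zsqo"; "qsby"; "xhnu"; "exbj"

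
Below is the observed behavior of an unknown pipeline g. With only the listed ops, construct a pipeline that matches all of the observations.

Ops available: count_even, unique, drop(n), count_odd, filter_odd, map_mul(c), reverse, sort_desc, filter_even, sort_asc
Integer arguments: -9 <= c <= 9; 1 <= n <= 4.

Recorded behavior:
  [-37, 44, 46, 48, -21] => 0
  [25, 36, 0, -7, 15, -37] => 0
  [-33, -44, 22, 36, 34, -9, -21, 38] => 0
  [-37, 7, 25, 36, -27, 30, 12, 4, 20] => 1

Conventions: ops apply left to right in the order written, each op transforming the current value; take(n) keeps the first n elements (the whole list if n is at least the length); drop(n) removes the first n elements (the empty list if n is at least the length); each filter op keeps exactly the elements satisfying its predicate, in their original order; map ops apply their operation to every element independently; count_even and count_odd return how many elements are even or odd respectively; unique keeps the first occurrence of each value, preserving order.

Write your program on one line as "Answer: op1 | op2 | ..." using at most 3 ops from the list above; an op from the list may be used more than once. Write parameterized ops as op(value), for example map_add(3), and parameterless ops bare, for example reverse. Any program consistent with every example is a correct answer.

drop(4) | drop(4) | count_even

Check, running the answer program on each example:
  [-37, 44, 46, 48, -21] -> [-21] -> [] -> 0
  [25, 36, 0, -7, 15, -37] -> [15, -37] -> [] -> 0
  [-33, -44, 22, 36, 34, -9, -21, 38] -> [34, -9, -21, 38] -> [] -> 0
  [-37, 7, 25, 36, -27, 30, 12, 4, 20] -> [-27, 30, 12, 4, 20] -> [20] -> 1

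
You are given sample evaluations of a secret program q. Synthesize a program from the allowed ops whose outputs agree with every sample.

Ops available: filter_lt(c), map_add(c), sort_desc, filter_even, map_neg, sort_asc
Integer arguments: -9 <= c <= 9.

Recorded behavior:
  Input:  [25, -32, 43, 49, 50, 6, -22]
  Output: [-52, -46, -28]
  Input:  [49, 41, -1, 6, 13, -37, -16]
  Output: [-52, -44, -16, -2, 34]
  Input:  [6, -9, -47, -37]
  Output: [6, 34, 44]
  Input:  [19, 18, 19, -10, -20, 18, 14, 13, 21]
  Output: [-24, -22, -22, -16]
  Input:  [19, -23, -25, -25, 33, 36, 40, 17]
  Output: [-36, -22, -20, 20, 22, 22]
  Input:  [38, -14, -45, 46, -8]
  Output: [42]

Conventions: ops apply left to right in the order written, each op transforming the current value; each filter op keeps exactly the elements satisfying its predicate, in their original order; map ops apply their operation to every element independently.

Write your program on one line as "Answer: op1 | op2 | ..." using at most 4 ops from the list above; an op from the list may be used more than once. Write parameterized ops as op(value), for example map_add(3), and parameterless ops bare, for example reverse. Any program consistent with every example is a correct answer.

map_add(3) | sort_desc | filter_even | map_neg

Check, running the answer program on each example:
  [25, -32, 43, 49, 50, 6, -22] -> [28, -29, 46, 52, 53, 9, -19] -> [53, 52, 46, 28, 9, -19, -29] -> [52, 46, 28] -> [-52, -46, -28]
  [49, 41, -1, 6, 13, -37, -16] -> [52, 44, 2, 9, 16, -34, -13] -> [52, 44, 16, 9, 2, -13, -34] -> [52, 44, 16, 2, -34] -> [-52, -44, -16, -2, 34]
  [6, -9, -47, -37] -> [9, -6, -44, -34] -> [9, -6, -34, -44] -> [-6, -34, -44] -> [6, 34, 44]
  [19, 18, 19, -10, -20, 18, 14, 13, 21] -> [22, 21, 22, -7, -17, 21, 17, 16, 24] -> [24, 22, 22, 21, 21, 17, 16, -7, -17] -> [24, 22, 22, 16] -> [-24, -22, -22, -16]
  [19, -23, -25, -25, 33, 36, 40, 17] -> [22, -20, -22, -22, 36, 39, 43, 20] -> [43, 39, 36, 22, 20, -20, -22, -22] -> [36, 22, 20, -20, -22, -22] -> [-36, -22, -20, 20, 22, 22]
  [38, -14, -45, 46, -8] -> [41, -11, -42, 49, -5] -> [49, 41, -5, -11, -42] -> [-42] -> [42]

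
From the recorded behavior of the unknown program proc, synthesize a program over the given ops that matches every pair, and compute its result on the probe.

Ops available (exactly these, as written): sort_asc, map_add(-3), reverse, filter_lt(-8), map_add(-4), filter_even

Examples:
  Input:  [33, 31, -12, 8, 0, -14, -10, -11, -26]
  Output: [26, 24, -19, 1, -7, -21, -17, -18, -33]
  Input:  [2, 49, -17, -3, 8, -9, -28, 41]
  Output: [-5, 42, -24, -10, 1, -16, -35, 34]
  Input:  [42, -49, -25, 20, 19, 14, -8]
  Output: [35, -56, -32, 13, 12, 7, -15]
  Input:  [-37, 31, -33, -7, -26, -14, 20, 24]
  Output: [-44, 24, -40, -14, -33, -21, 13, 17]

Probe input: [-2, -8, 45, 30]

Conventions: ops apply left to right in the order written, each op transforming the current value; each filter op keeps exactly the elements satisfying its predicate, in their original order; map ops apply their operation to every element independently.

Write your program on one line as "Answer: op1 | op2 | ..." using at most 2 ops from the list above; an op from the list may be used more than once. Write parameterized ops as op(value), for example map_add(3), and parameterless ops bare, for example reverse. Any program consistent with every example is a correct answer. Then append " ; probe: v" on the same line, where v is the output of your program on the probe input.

map_add(-4) | map_add(-3) ; probe: [-9, -15, 38, 23]

Check, running the answer program on each example:
  [33, 31, -12, 8, 0, -14, -10, -11, -26] -> [29, 27, -16, 4, -4, -18, -14, -15, -30] -> [26, 24, -19, 1, -7, -21, -17, -18, -33]
  [2, 49, -17, -3, 8, -9, -28, 41] -> [-2, 45, -21, -7, 4, -13, -32, 37] -> [-5, 42, -24, -10, 1, -16, -35, 34]
  [42, -49, -25, 20, 19, 14, -8] -> [38, -53, -29, 16, 15, 10, -12] -> [35, -56, -32, 13, 12, 7, -15]
  [-37, 31, -33, -7, -26, -14, 20, 24] -> [-41, 27, -37, -11, -30, -18, 16, 20] -> [-44, 24, -40, -14, -33, -21, 13, 17]
  probe: [-2, -8, 45, 30] -> [-6, -12, 41, 26] -> [-9, -15, 38, 23]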